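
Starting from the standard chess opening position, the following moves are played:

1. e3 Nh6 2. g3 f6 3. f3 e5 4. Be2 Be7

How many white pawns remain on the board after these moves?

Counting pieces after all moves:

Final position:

  a b c d e f g h
  ─────────────────
8│♜ ♞ ♝ ♛ ♚ · · ♜│8
7│♟ ♟ ♟ ♟ ♝ · ♟ ♟│7
6│· · · · · ♟ · ♞│6
5│· · · · ♟ · · ·│5
4│· · · · · · · ·│4
3│· · · · ♙ ♙ ♙ ·│3
2│♙ ♙ ♙ ♙ ♗ · · ♙│2
1│♖ ♘ ♗ ♕ ♔ · ♘ ♖│1
  ─────────────────
  a b c d e f g h


8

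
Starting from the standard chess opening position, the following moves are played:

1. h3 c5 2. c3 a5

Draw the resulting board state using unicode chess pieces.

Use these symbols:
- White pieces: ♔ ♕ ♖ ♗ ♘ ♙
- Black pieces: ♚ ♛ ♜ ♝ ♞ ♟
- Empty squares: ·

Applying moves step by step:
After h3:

♜ ♞ ♝ ♛ ♚ ♝ ♞ ♜
♟ ♟ ♟ ♟ ♟ ♟ ♟ ♟
· · · · · · · ·
· · · · · · · ·
· · · · · · · ·
· · · · · · · ♙
♙ ♙ ♙ ♙ ♙ ♙ ♙ ·
♖ ♘ ♗ ♕ ♔ ♗ ♘ ♖


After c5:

♜ ♞ ♝ ♛ ♚ ♝ ♞ ♜
♟ ♟ · ♟ ♟ ♟ ♟ ♟
· · · · · · · ·
· · ♟ · · · · ·
· · · · · · · ·
· · · · · · · ♙
♙ ♙ ♙ ♙ ♙ ♙ ♙ ·
♖ ♘ ♗ ♕ ♔ ♗ ♘ ♖


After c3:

♜ ♞ ♝ ♛ ♚ ♝ ♞ ♜
♟ ♟ · ♟ ♟ ♟ ♟ ♟
· · · · · · · ·
· · ♟ · · · · ·
· · · · · · · ·
· · ♙ · · · · ♙
♙ ♙ · ♙ ♙ ♙ ♙ ·
♖ ♘ ♗ ♕ ♔ ♗ ♘ ♖


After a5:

♜ ♞ ♝ ♛ ♚ ♝ ♞ ♜
· ♟ · ♟ ♟ ♟ ♟ ♟
· · · · · · · ·
♟ · ♟ · · · · ·
· · · · · · · ·
· · ♙ · · · · ♙
♙ ♙ · ♙ ♙ ♙ ♙ ·
♖ ♘ ♗ ♕ ♔ ♗ ♘ ♖



  a b c d e f g h
  ─────────────────
8│♜ ♞ ♝ ♛ ♚ ♝ ♞ ♜│8
7│· ♟ · ♟ ♟ ♟ ♟ ♟│7
6│· · · · · · · ·│6
5│♟ · ♟ · · · · ·│5
4│· · · · · · · ·│4
3│· · ♙ · · · · ♙│3
2│♙ ♙ · ♙ ♙ ♙ ♙ ·│2
1│♖ ♘ ♗ ♕ ♔ ♗ ♘ ♖│1
  ─────────────────
  a b c d e f g h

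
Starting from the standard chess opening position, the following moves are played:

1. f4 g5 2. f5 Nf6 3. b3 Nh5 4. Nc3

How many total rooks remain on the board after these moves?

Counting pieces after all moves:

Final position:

  a b c d e f g h
  ─────────────────
8│♜ ♞ ♝ ♛ ♚ ♝ · ♜│8
7│♟ ♟ ♟ ♟ ♟ ♟ · ♟│7
6│· · · · · · · ·│6
5│· · · · · ♙ ♟ ♞│5
4│· · · · · · · ·│4
3│· ♙ ♘ · · · · ·│3
2│♙ · ♙ ♙ ♙ · ♙ ♙│2
1│♖ · ♗ ♕ ♔ ♗ ♘ ♖│1
  ─────────────────
  a b c d e f g h


4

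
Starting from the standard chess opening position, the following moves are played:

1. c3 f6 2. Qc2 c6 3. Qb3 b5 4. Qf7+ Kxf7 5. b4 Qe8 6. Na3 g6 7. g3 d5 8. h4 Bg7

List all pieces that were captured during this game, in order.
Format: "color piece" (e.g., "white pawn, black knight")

Tracking captures:
  Kxf7: captured white queen

white queen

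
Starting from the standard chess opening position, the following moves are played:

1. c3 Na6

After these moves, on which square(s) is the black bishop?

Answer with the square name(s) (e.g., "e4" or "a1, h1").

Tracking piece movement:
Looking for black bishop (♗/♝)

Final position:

  a b c d e f g h
  ─────────────────
8│♜ · ♝ ♛ ♚ ♝ ♞ ♜│8
7│♟ ♟ ♟ ♟ ♟ ♟ ♟ ♟│7
6│♞ · · · · · · ·│6
5│· · · · · · · ·│5
4│· · · · · · · ·│4
3│· · ♙ · · · · ·│3
2│♙ ♙ · ♙ ♙ ♙ ♙ ♙│2
1│♖ ♘ ♗ ♕ ♔ ♗ ♘ ♖│1
  ─────────────────
  a b c d e f g h


c8, f8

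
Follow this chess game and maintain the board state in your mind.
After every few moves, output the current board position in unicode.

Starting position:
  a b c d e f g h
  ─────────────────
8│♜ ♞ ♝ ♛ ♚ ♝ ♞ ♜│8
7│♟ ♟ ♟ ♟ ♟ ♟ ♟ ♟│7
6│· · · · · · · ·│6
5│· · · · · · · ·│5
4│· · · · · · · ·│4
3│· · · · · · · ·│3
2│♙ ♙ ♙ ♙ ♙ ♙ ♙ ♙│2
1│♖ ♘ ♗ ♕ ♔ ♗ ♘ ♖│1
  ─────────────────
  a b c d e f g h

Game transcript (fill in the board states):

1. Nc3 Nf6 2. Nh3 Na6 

  a b c d e f g h
  ─────────────────
8│♜ · ♝ ♛ ♚ ♝ · ♜│8
7│♟ ♟ ♟ ♟ ♟ ♟ ♟ ♟│7
6│♞ · · · · ♞ · ·│6
5│· · · · · · · ·│5
4│· · · · · · · ·│4
3│· · ♘ · · · · ♘│3
2│♙ ♙ ♙ ♙ ♙ ♙ ♙ ♙│2
1│♖ · ♗ ♕ ♔ ♗ · ♖│1
  ─────────────────
  a b c d e f g h

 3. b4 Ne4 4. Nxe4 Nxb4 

  a b c d e f g h
  ─────────────────
8│♜ · ♝ ♛ ♚ ♝ · ♜│8
7│♟ ♟ ♟ ♟ ♟ ♟ ♟ ♟│7
6│· · · · · · · ·│6
5│· · · · · · · ·│5
4│· ♞ · · ♘ · · ·│4
3│· · · · · · · ♘│3
2│♙ · ♙ ♙ ♙ ♙ ♙ ♙│2
1│♖ · ♗ ♕ ♔ ♗ · ♖│1
  ─────────────────
  a b c d e f g h

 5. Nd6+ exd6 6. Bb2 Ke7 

  a b c d e f g h
  ─────────────────
8│♜ · ♝ ♛ · ♝ · ♜│8
7│♟ ♟ ♟ ♟ ♚ ♟ ♟ ♟│7
6│· · · ♟ · · · ·│6
5│· · · · · · · ·│5
4│· ♞ · · · · · ·│4
3│· · · · · · · ♘│3
2│♙ ♗ ♙ ♙ ♙ ♙ ♙ ♙│2
1│♖ · · ♕ ♔ ♗ · ♖│1
  ─────────────────
  a b c d e f g h

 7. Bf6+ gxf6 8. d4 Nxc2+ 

  a b c d e f g h
  ─────────────────
8│♜ · ♝ ♛ · ♝ · ♜│8
7│♟ ♟ ♟ ♟ ♚ ♟ · ♟│7
6│· · · ♟ · ♟ · ·│6
5│· · · · · · · ·│5
4│· · · ♙ · · · ·│4
3│· · · · · · · ♘│3
2│♙ · ♞ · ♙ ♙ ♙ ♙│2
1│♖ · · ♕ ♔ ♗ · ♖│1
  ─────────────────
  a b c d e f g h



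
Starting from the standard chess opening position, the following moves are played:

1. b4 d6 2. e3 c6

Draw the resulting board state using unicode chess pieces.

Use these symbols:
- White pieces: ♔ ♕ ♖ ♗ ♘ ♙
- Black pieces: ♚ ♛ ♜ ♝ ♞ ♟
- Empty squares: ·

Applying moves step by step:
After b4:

♜ ♞ ♝ ♛ ♚ ♝ ♞ ♜
♟ ♟ ♟ ♟ ♟ ♟ ♟ ♟
· · · · · · · ·
· · · · · · · ·
· ♙ · · · · · ·
· · · · · · · ·
♙ · ♙ ♙ ♙ ♙ ♙ ♙
♖ ♘ ♗ ♕ ♔ ♗ ♘ ♖


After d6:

♜ ♞ ♝ ♛ ♚ ♝ ♞ ♜
♟ ♟ ♟ · ♟ ♟ ♟ ♟
· · · ♟ · · · ·
· · · · · · · ·
· ♙ · · · · · ·
· · · · · · · ·
♙ · ♙ ♙ ♙ ♙ ♙ ♙
♖ ♘ ♗ ♕ ♔ ♗ ♘ ♖


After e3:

♜ ♞ ♝ ♛ ♚ ♝ ♞ ♜
♟ ♟ ♟ · ♟ ♟ ♟ ♟
· · · ♟ · · · ·
· · · · · · · ·
· ♙ · · · · · ·
· · · · ♙ · · ·
♙ · ♙ ♙ · ♙ ♙ ♙
♖ ♘ ♗ ♕ ♔ ♗ ♘ ♖


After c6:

♜ ♞ ♝ ♛ ♚ ♝ ♞ ♜
♟ ♟ · · ♟ ♟ ♟ ♟
· · ♟ ♟ · · · ·
· · · · · · · ·
· ♙ · · · · · ·
· · · · ♙ · · ·
♙ · ♙ ♙ · ♙ ♙ ♙
♖ ♘ ♗ ♕ ♔ ♗ ♘ ♖



  a b c d e f g h
  ─────────────────
8│♜ ♞ ♝ ♛ ♚ ♝ ♞ ♜│8
7│♟ ♟ · · ♟ ♟ ♟ ♟│7
6│· · ♟ ♟ · · · ·│6
5│· · · · · · · ·│5
4│· ♙ · · · · · ·│4
3│· · · · ♙ · · ·│3
2│♙ · ♙ ♙ · ♙ ♙ ♙│2
1│♖ ♘ ♗ ♕ ♔ ♗ ♘ ♖│1
  ─────────────────
  a b c d e f g h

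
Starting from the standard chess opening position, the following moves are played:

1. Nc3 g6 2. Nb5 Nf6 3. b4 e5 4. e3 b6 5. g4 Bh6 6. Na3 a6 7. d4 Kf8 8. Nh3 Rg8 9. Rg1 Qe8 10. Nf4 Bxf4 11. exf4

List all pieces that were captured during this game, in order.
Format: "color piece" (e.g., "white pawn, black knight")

Tracking captures:
  Bxf4: captured white knight
  exf4: captured black bishop

white knight, black bishop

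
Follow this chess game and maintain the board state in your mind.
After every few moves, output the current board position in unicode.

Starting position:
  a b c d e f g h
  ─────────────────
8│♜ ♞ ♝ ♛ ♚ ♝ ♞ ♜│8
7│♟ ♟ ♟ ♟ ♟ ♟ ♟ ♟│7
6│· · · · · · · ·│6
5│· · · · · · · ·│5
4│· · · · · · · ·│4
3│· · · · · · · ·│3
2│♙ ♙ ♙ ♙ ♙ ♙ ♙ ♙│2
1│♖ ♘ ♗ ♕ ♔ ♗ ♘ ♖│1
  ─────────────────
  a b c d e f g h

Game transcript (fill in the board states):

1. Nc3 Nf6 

  a b c d e f g h
  ─────────────────
8│♜ ♞ ♝ ♛ ♚ ♝ · ♜│8
7│♟ ♟ ♟ ♟ ♟ ♟ ♟ ♟│7
6│· · · · · ♞ · ·│6
5│· · · · · · · ·│5
4│· · · · · · · ·│4
3│· · ♘ · · · · ·│3
2│♙ ♙ ♙ ♙ ♙ ♙ ♙ ♙│2
1│♖ · ♗ ♕ ♔ ♗ ♘ ♖│1
  ─────────────────
  a b c d e f g h

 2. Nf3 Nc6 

  a b c d e f g h
  ─────────────────
8│♜ · ♝ ♛ ♚ ♝ · ♜│8
7│♟ ♟ ♟ ♟ ♟ ♟ ♟ ♟│7
6│· · ♞ · · ♞ · ·│6
5│· · · · · · · ·│5
4│· · · · · · · ·│4
3│· · ♘ · · ♘ · ·│3
2│♙ ♙ ♙ ♙ ♙ ♙ ♙ ♙│2
1│♖ · ♗ ♕ ♔ ♗ · ♖│1
  ─────────────────
  a b c d e f g h

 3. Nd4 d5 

  a b c d e f g h
  ─────────────────
8│♜ · ♝ ♛ ♚ ♝ · ♜│8
7│♟ ♟ ♟ · ♟ ♟ ♟ ♟│7
6│· · ♞ · · ♞ · ·│6
5│· · · ♟ · · · ·│5
4│· · · ♘ · · · ·│4
3│· · ♘ · · · · ·│3
2│♙ ♙ ♙ ♙ ♙ ♙ ♙ ♙│2
1│♖ · ♗ ♕ ♔ ♗ · ♖│1
  ─────────────────
  a b c d e f g h



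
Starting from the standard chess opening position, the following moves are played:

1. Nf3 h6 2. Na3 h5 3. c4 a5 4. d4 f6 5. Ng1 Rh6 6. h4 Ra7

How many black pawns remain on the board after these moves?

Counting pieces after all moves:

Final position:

  a b c d e f g h
  ─────────────────
8│· ♞ ♝ ♛ ♚ ♝ ♞ ·│8
7│♜ ♟ ♟ ♟ ♟ · ♟ ·│7
6│· · · · · ♟ · ♜│6
5│♟ · · · · · · ♟│5
4│· · ♙ ♙ · · · ♙│4
3│♘ · · · · · · ·│3
2│♙ ♙ · · ♙ ♙ ♙ ·│2
1│♖ · ♗ ♕ ♔ ♗ ♘ ♖│1
  ─────────────────
  a b c d e f g h


8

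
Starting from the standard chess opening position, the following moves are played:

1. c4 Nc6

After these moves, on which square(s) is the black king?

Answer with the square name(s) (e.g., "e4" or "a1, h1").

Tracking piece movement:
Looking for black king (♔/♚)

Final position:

  a b c d e f g h
  ─────────────────
8│♜ · ♝ ♛ ♚ ♝ ♞ ♜│8
7│♟ ♟ ♟ ♟ ♟ ♟ ♟ ♟│7
6│· · ♞ · · · · ·│6
5│· · · · · · · ·│5
4│· · ♙ · · · · ·│4
3│· · · · · · · ·│3
2│♙ ♙ · ♙ ♙ ♙ ♙ ♙│2
1│♖ ♘ ♗ ♕ ♔ ♗ ♘ ♖│1
  ─────────────────
  a b c d e f g h


e8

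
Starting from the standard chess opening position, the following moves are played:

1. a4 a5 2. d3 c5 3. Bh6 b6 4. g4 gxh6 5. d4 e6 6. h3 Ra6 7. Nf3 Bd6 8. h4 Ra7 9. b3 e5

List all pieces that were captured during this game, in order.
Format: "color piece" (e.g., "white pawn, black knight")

Tracking captures:
  gxh6: captured white bishop

white bishop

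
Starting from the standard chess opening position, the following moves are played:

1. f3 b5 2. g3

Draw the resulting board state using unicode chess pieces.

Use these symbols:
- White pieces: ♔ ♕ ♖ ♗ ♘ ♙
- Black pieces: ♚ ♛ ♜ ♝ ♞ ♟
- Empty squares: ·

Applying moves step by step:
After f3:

♜ ♞ ♝ ♛ ♚ ♝ ♞ ♜
♟ ♟ ♟ ♟ ♟ ♟ ♟ ♟
· · · · · · · ·
· · · · · · · ·
· · · · · · · ·
· · · · · ♙ · ·
♙ ♙ ♙ ♙ ♙ · ♙ ♙
♖ ♘ ♗ ♕ ♔ ♗ ♘ ♖


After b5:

♜ ♞ ♝ ♛ ♚ ♝ ♞ ♜
♟ · ♟ ♟ ♟ ♟ ♟ ♟
· · · · · · · ·
· ♟ · · · · · ·
· · · · · · · ·
· · · · · ♙ · ·
♙ ♙ ♙ ♙ ♙ · ♙ ♙
♖ ♘ ♗ ♕ ♔ ♗ ♘ ♖


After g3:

♜ ♞ ♝ ♛ ♚ ♝ ♞ ♜
♟ · ♟ ♟ ♟ ♟ ♟ ♟
· · · · · · · ·
· ♟ · · · · · ·
· · · · · · · ·
· · · · · ♙ ♙ ·
♙ ♙ ♙ ♙ ♙ · · ♙
♖ ♘ ♗ ♕ ♔ ♗ ♘ ♖



  a b c d e f g h
  ─────────────────
8│♜ ♞ ♝ ♛ ♚ ♝ ♞ ♜│8
7│♟ · ♟ ♟ ♟ ♟ ♟ ♟│7
6│· · · · · · · ·│6
5│· ♟ · · · · · ·│5
4│· · · · · · · ·│4
3│· · · · · ♙ ♙ ·│3
2│♙ ♙ ♙ ♙ ♙ · · ♙│2
1│♖ ♘ ♗ ♕ ♔ ♗ ♘ ♖│1
  ─────────────────
  a b c d e f g h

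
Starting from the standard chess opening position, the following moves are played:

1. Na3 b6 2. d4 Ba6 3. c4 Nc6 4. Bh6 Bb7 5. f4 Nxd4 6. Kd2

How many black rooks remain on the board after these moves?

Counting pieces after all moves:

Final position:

  a b c d e f g h
  ─────────────────
8│♜ · · ♛ ♚ ♝ ♞ ♜│8
7│♟ ♝ ♟ ♟ ♟ ♟ ♟ ♟│7
6│· ♟ · · · · · ♗│6
5│· · · · · · · ·│5
4│· · ♙ ♞ · ♙ · ·│4
3│♘ · · · · · · ·│3
2│♙ ♙ · ♔ ♙ · ♙ ♙│2
1│♖ · · ♕ · ♗ ♘ ♖│1
  ─────────────────
  a b c d e f g h


2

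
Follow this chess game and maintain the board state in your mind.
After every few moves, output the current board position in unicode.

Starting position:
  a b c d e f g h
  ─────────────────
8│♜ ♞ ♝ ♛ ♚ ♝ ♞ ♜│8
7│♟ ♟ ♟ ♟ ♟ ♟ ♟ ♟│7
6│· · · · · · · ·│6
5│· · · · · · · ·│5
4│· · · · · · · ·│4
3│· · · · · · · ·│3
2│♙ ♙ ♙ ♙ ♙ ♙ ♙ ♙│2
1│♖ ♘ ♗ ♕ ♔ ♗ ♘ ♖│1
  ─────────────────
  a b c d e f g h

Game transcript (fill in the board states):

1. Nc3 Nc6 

  a b c d e f g h
  ─────────────────
8│♜ · ♝ ♛ ♚ ♝ ♞ ♜│8
7│♟ ♟ ♟ ♟ ♟ ♟ ♟ ♟│7
6│· · ♞ · · · · ·│6
5│· · · · · · · ·│5
4│· · · · · · · ·│4
3│· · ♘ · · · · ·│3
2│♙ ♙ ♙ ♙ ♙ ♙ ♙ ♙│2
1│♖ · ♗ ♕ ♔ ♗ ♘ ♖│1
  ─────────────────
  a b c d e f g h

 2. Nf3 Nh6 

  a b c d e f g h
  ─────────────────
8│♜ · ♝ ♛ ♚ ♝ · ♜│8
7│♟ ♟ ♟ ♟ ♟ ♟ ♟ ♟│7
6│· · ♞ · · · · ♞│6
5│· · · · · · · ·│5
4│· · · · · · · ·│4
3│· · ♘ · · ♘ · ·│3
2│♙ ♙ ♙ ♙ ♙ ♙ ♙ ♙│2
1│♖ · ♗ ♕ ♔ ♗ · ♖│1
  ─────────────────
  a b c d e f g h

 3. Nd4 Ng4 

  a b c d e f g h
  ─────────────────
8│♜ · ♝ ♛ ♚ ♝ · ♜│8
7│♟ ♟ ♟ ♟ ♟ ♟ ♟ ♟│7
6│· · ♞ · · · · ·│6
5│· · · · · · · ·│5
4│· · · ♘ · · ♞ ·│4
3│· · ♘ · · · · ·│3
2│♙ ♙ ♙ ♙ ♙ ♙ ♙ ♙│2
1│♖ · ♗ ♕ ♔ ♗ · ♖│1
  ─────────────────
  a b c d e f g h

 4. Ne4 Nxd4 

  a b c d e f g h
  ─────────────────
8│♜ · ♝ ♛ ♚ ♝ · ♜│8
7│♟ ♟ ♟ ♟ ♟ ♟ ♟ ♟│7
6│· · · · · · · ·│6
5│· · · · · · · ·│5
4│· · · ♞ ♘ · ♞ ·│4
3│· · · · · · · ·│3
2│♙ ♙ ♙ ♙ ♙ ♙ ♙ ♙│2
1│♖ · ♗ ♕ ♔ ♗ · ♖│1
  ─────────────────
  a b c d e f g h

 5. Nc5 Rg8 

  a b c d e f g h
  ─────────────────
8│♜ · ♝ ♛ ♚ ♝ ♜ ·│8
7│♟ ♟ ♟ ♟ ♟ ♟ ♟ ♟│7
6│· · · · · · · ·│6
5│· · ♘ · · · · ·│5
4│· · · ♞ · · ♞ ·│4
3│· · · · · · · ·│3
2│♙ ♙ ♙ ♙ ♙ ♙ ♙ ♙│2
1│♖ · ♗ ♕ ♔ ♗ · ♖│1
  ─────────────────
  a b c d e f g h



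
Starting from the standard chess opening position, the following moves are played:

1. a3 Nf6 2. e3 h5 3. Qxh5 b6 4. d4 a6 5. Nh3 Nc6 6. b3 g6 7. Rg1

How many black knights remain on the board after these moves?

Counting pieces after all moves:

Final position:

  a b c d e f g h
  ─────────────────
8│♜ · ♝ ♛ ♚ ♝ · ♜│8
7│· · ♟ ♟ ♟ ♟ · ·│7
6│♟ ♟ ♞ · · ♞ ♟ ·│6
5│· · · · · · · ♕│5
4│· · · ♙ · · · ·│4
3│♙ ♙ · · ♙ · · ♘│3
2│· · ♙ · · ♙ ♙ ♙│2
1│♖ ♘ ♗ · ♔ ♗ ♖ ·│1
  ─────────────────
  a b c d e f g h


2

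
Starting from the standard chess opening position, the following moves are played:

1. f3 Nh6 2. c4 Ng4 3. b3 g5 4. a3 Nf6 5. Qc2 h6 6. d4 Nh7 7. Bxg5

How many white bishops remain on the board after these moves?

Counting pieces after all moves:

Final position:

  a b c d e f g h
  ─────────────────
8│♜ ♞ ♝ ♛ ♚ ♝ · ♜│8
7│♟ ♟ ♟ ♟ ♟ ♟ · ♞│7
6│· · · · · · · ♟│6
5│· · · · · · ♗ ·│5
4│· · ♙ ♙ · · · ·│4
3│♙ ♙ · · · ♙ · ·│3
2│· · ♕ · ♙ · ♙ ♙│2
1│♖ ♘ · · ♔ ♗ ♘ ♖│1
  ─────────────────
  a b c d e f g h


2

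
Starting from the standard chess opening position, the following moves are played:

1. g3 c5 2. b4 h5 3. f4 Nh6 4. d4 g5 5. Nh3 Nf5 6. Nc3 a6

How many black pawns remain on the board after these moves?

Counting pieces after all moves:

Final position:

  a b c d e f g h
  ─────────────────
8│♜ ♞ ♝ ♛ ♚ ♝ · ♜│8
7│· ♟ · ♟ ♟ ♟ · ·│7
6│♟ · · · · · · ·│6
5│· · ♟ · · ♞ ♟ ♟│5
4│· ♙ · ♙ · ♙ · ·│4
3│· · ♘ · · · ♙ ♘│3
2│♙ · ♙ · ♙ · · ♙│2
1│♖ · ♗ ♕ ♔ ♗ · ♖│1
  ─────────────────
  a b c d e f g h


8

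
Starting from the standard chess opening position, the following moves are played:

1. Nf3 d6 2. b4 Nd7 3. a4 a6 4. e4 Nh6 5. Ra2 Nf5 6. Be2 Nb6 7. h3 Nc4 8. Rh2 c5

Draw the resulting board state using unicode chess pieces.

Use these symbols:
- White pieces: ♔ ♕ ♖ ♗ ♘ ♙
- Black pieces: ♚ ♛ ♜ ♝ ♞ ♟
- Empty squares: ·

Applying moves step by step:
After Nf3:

♜ ♞ ♝ ♛ ♚ ♝ ♞ ♜
♟ ♟ ♟ ♟ ♟ ♟ ♟ ♟
· · · · · · · ·
· · · · · · · ·
· · · · · · · ·
· · · · · ♘ · ·
♙ ♙ ♙ ♙ ♙ ♙ ♙ ♙
♖ ♘ ♗ ♕ ♔ ♗ · ♖


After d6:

♜ ♞ ♝ ♛ ♚ ♝ ♞ ♜
♟ ♟ ♟ · ♟ ♟ ♟ ♟
· · · ♟ · · · ·
· · · · · · · ·
· · · · · · · ·
· · · · · ♘ · ·
♙ ♙ ♙ ♙ ♙ ♙ ♙ ♙
♖ ♘ ♗ ♕ ♔ ♗ · ♖


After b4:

♜ ♞ ♝ ♛ ♚ ♝ ♞ ♜
♟ ♟ ♟ · ♟ ♟ ♟ ♟
· · · ♟ · · · ·
· · · · · · · ·
· ♙ · · · · · ·
· · · · · ♘ · ·
♙ · ♙ ♙ ♙ ♙ ♙ ♙
♖ ♘ ♗ ♕ ♔ ♗ · ♖


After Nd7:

♜ · ♝ ♛ ♚ ♝ ♞ ♜
♟ ♟ ♟ ♞ ♟ ♟ ♟ ♟
· · · ♟ · · · ·
· · · · · · · ·
· ♙ · · · · · ·
· · · · · ♘ · ·
♙ · ♙ ♙ ♙ ♙ ♙ ♙
♖ ♘ ♗ ♕ ♔ ♗ · ♖


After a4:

♜ · ♝ ♛ ♚ ♝ ♞ ♜
♟ ♟ ♟ ♞ ♟ ♟ ♟ ♟
· · · ♟ · · · ·
· · · · · · · ·
♙ ♙ · · · · · ·
· · · · · ♘ · ·
· · ♙ ♙ ♙ ♙ ♙ ♙
♖ ♘ ♗ ♕ ♔ ♗ · ♖


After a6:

♜ · ♝ ♛ ♚ ♝ ♞ ♜
· ♟ ♟ ♞ ♟ ♟ ♟ ♟
♟ · · ♟ · · · ·
· · · · · · · ·
♙ ♙ · · · · · ·
· · · · · ♘ · ·
· · ♙ ♙ ♙ ♙ ♙ ♙
♖ ♘ ♗ ♕ ♔ ♗ · ♖


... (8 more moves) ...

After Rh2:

♜ · ♝ ♛ ♚ ♝ · ♜
· ♟ ♟ · ♟ ♟ ♟ ♟
♟ · · ♟ · · · ·
· · · · · ♞ · ·
♙ ♙ ♞ · ♙ · · ·
· · · · · ♘ · ♙
♖ · ♙ ♙ ♗ ♙ ♙ ♖
· ♘ ♗ ♕ ♔ · · ·


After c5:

♜ · ♝ ♛ ♚ ♝ · ♜
· ♟ · · ♟ ♟ ♟ ♟
♟ · · ♟ · · · ·
· · ♟ · · ♞ · ·
♙ ♙ ♞ · ♙ · · ·
· · · · · ♘ · ♙
♖ · ♙ ♙ ♗ ♙ ♙ ♖
· ♘ ♗ ♕ ♔ · · ·



  a b c d e f g h
  ─────────────────
8│♜ · ♝ ♛ ♚ ♝ · ♜│8
7│· ♟ · · ♟ ♟ ♟ ♟│7
6│♟ · · ♟ · · · ·│6
5│· · ♟ · · ♞ · ·│5
4│♙ ♙ ♞ · ♙ · · ·│4
3│· · · · · ♘ · ♙│3
2│♖ · ♙ ♙ ♗ ♙ ♙ ♖│2
1│· ♘ ♗ ♕ ♔ · · ·│1
  ─────────────────
  a b c d e f g h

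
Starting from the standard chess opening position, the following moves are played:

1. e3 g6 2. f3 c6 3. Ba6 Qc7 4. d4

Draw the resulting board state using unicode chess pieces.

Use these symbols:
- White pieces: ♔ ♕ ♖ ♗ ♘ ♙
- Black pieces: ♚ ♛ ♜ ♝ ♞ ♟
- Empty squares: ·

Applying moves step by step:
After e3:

♜ ♞ ♝ ♛ ♚ ♝ ♞ ♜
♟ ♟ ♟ ♟ ♟ ♟ ♟ ♟
· · · · · · · ·
· · · · · · · ·
· · · · · · · ·
· · · · ♙ · · ·
♙ ♙ ♙ ♙ · ♙ ♙ ♙
♖ ♘ ♗ ♕ ♔ ♗ ♘ ♖


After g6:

♜ ♞ ♝ ♛ ♚ ♝ ♞ ♜
♟ ♟ ♟ ♟ ♟ ♟ · ♟
· · · · · · ♟ ·
· · · · · · · ·
· · · · · · · ·
· · · · ♙ · · ·
♙ ♙ ♙ ♙ · ♙ ♙ ♙
♖ ♘ ♗ ♕ ♔ ♗ ♘ ♖


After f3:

♜ ♞ ♝ ♛ ♚ ♝ ♞ ♜
♟ ♟ ♟ ♟ ♟ ♟ · ♟
· · · · · · ♟ ·
· · · · · · · ·
· · · · · · · ·
· · · · ♙ ♙ · ·
♙ ♙ ♙ ♙ · · ♙ ♙
♖ ♘ ♗ ♕ ♔ ♗ ♘ ♖


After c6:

♜ ♞ ♝ ♛ ♚ ♝ ♞ ♜
♟ ♟ · ♟ ♟ ♟ · ♟
· · ♟ · · · ♟ ·
· · · · · · · ·
· · · · · · · ·
· · · · ♙ ♙ · ·
♙ ♙ ♙ ♙ · · ♙ ♙
♖ ♘ ♗ ♕ ♔ ♗ ♘ ♖


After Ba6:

♜ ♞ ♝ ♛ ♚ ♝ ♞ ♜
♟ ♟ · ♟ ♟ ♟ · ♟
♗ · ♟ · · · ♟ ·
· · · · · · · ·
· · · · · · · ·
· · · · ♙ ♙ · ·
♙ ♙ ♙ ♙ · · ♙ ♙
♖ ♘ ♗ ♕ ♔ · ♘ ♖


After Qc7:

♜ ♞ ♝ · ♚ ♝ ♞ ♜
♟ ♟ ♛ ♟ ♟ ♟ · ♟
♗ · ♟ · · · ♟ ·
· · · · · · · ·
· · · · · · · ·
· · · · ♙ ♙ · ·
♙ ♙ ♙ ♙ · · ♙ ♙
♖ ♘ ♗ ♕ ♔ · ♘ ♖


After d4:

♜ ♞ ♝ · ♚ ♝ ♞ ♜
♟ ♟ ♛ ♟ ♟ ♟ · ♟
♗ · ♟ · · · ♟ ·
· · · · · · · ·
· · · ♙ · · · ·
· · · · ♙ ♙ · ·
♙ ♙ ♙ · · · ♙ ♙
♖ ♘ ♗ ♕ ♔ · ♘ ♖



  a b c d e f g h
  ─────────────────
8│♜ ♞ ♝ · ♚ ♝ ♞ ♜│8
7│♟ ♟ ♛ ♟ ♟ ♟ · ♟│7
6│♗ · ♟ · · · ♟ ·│6
5│· · · · · · · ·│5
4│· · · ♙ · · · ·│4
3│· · · · ♙ ♙ · ·│3
2│♙ ♙ ♙ · · · ♙ ♙│2
1│♖ ♘ ♗ ♕ ♔ · ♘ ♖│1
  ─────────────────
  a b c d e f g h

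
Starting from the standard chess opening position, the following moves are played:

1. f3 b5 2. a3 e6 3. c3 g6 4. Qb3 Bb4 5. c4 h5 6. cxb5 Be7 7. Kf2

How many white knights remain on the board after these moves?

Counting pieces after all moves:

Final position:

  a b c d e f g h
  ─────────────────
8│♜ ♞ ♝ ♛ ♚ · ♞ ♜│8
7│♟ · ♟ ♟ ♝ ♟ · ·│7
6│· · · · ♟ · ♟ ·│6
5│· ♙ · · · · · ♟│5
4│· · · · · · · ·│4
3│♙ ♕ · · · ♙ · ·│3
2│· ♙ · ♙ ♙ ♔ ♙ ♙│2
1│♖ ♘ ♗ · · ♗ ♘ ♖│1
  ─────────────────
  a b c d e f g h


2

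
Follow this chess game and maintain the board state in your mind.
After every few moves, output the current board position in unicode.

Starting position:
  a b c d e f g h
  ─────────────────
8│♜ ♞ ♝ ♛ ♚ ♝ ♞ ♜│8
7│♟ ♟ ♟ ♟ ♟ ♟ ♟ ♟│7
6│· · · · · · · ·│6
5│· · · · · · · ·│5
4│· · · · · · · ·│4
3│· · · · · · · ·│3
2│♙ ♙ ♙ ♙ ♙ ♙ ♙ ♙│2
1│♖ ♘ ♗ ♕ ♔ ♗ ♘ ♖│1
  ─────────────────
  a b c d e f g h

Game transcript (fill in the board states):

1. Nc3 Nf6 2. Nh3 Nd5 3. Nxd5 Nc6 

  a b c d e f g h
  ─────────────────
8│♜ · ♝ ♛ ♚ ♝ · ♜│8
7│♟ ♟ ♟ ♟ ♟ ♟ ♟ ♟│7
6│· · ♞ · · · · ·│6
5│· · · ♘ · · · ·│5
4│· · · · · · · ·│4
3│· · · · · · · ♘│3
2│♙ ♙ ♙ ♙ ♙ ♙ ♙ ♙│2
1│♖ · ♗ ♕ ♔ ♗ · ♖│1
  ─────────────────
  a b c d e f g h

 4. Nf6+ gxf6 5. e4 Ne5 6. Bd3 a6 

  a b c d e f g h
  ─────────────────
8│♜ · ♝ ♛ ♚ ♝ · ♜│8
7│· ♟ ♟ ♟ ♟ ♟ · ♟│7
6│♟ · · · · ♟ · ·│6
5│· · · · ♞ · · ·│5
4│· · · · ♙ · · ·│4
3│· · · ♗ · · · ♘│3
2│♙ ♙ ♙ ♙ · ♙ ♙ ♙│2
1│♖ · ♗ ♕ ♔ · · ♖│1
  ─────────────────
  a b c d e f g h

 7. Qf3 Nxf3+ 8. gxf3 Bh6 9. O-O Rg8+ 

  a b c d e f g h
  ─────────────────
8│♜ · ♝ ♛ ♚ · ♜ ·│8
7│· ♟ ♟ ♟ ♟ ♟ · ♟│7
6│♟ · · · · ♟ · ♝│6
5│· · · · · · · ·│5
4│· · · · ♙ · · ·│4
3│· · · ♗ · ♙ · ♘│3
2│♙ ♙ ♙ ♙ · ♙ · ♙│2
1│♖ · ♗ · · ♖ ♔ ·│1
  ─────────────────
  a b c d e f g h

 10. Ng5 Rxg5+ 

  a b c d e f g h
  ─────────────────
8│♜ · ♝ ♛ ♚ · · ·│8
7│· ♟ ♟ ♟ ♟ ♟ · ♟│7
6│♟ · · · · ♟ · ♝│6
5│· · · · · · ♜ ·│5
4│· · · · ♙ · · ·│4
3│· · · ♗ · ♙ · ·│3
2│♙ ♙ ♙ ♙ · ♙ · ♙│2
1│♖ · ♗ · · ♖ ♔ ·│1
  ─────────────────
  a b c d e f g h


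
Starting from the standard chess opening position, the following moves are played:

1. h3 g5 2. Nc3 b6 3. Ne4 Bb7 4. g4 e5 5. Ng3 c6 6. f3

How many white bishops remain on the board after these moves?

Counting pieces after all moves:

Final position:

  a b c d e f g h
  ─────────────────
8│♜ ♞ · ♛ ♚ ♝ ♞ ♜│8
7│♟ ♝ · ♟ · ♟ · ♟│7
6│· ♟ ♟ · · · · ·│6
5│· · · · ♟ · ♟ ·│5
4│· · · · · · ♙ ·│4
3│· · · · · ♙ ♘ ♙│3
2│♙ ♙ ♙ ♙ ♙ · · ·│2
1│♖ · ♗ ♕ ♔ ♗ ♘ ♖│1
  ─────────────────
  a b c d e f g h


2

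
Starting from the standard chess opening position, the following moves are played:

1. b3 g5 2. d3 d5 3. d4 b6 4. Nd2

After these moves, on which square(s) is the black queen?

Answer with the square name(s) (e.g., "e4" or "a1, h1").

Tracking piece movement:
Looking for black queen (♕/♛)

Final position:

  a b c d e f g h
  ─────────────────
8│♜ ♞ ♝ ♛ ♚ ♝ ♞ ♜│8
7│♟ · ♟ · ♟ ♟ · ♟│7
6│· ♟ · · · · · ·│6
5│· · · ♟ · · ♟ ·│5
4│· · · ♙ · · · ·│4
3│· ♙ · · · · · ·│3
2│♙ · ♙ ♘ ♙ ♙ ♙ ♙│2
1│♖ · ♗ ♕ ♔ ♗ ♘ ♖│1
  ─────────────────
  a b c d e f g h


d8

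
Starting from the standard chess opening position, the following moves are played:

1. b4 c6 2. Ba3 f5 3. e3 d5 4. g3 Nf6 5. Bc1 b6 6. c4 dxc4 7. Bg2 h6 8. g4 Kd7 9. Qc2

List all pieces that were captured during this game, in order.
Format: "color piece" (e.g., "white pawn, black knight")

Tracking captures:
  dxc4: captured white pawn

white pawn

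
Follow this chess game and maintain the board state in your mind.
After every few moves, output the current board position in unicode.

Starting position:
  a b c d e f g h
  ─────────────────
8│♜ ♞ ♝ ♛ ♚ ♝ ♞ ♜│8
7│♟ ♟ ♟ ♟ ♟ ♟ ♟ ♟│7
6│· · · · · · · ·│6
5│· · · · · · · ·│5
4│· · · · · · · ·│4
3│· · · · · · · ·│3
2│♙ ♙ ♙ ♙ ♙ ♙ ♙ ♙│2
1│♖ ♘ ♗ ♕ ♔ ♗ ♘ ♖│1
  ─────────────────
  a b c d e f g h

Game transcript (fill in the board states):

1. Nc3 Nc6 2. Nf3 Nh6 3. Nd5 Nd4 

  a b c d e f g h
  ─────────────────
8│♜ · ♝ ♛ ♚ ♝ · ♜│8
7│♟ ♟ ♟ ♟ ♟ ♟ ♟ ♟│7
6│· · · · · · · ♞│6
5│· · · ♘ · · · ·│5
4│· · · ♞ · · · ·│4
3│· · · · · ♘ · ·│3
2│♙ ♙ ♙ ♙ ♙ ♙ ♙ ♙│2
1│♖ · ♗ ♕ ♔ ♗ · ♖│1
  ─────────────────
  a b c d e f g h

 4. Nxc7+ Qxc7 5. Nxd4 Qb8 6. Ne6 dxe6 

  a b c d e f g h
  ─────────────────
8│♜ ♛ ♝ · ♚ ♝ · ♜│8
7│♟ ♟ · · ♟ ♟ ♟ ♟│7
6│· · · · ♟ · · ♞│6
5│· · · · · · · ·│5
4│· · · · · · · ·│4
3│· · · · · · · ·│3
2│♙ ♙ ♙ ♙ ♙ ♙ ♙ ♙│2
1│♖ · ♗ ♕ ♔ ♗ · ♖│1
  ─────────────────
  a b c d e f g h

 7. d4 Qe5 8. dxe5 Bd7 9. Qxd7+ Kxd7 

  a b c d e f g h
  ─────────────────
8│♜ · · · · ♝ · ♜│8
7│♟ ♟ · ♚ ♟ ♟ ♟ ♟│7
6│· · · · ♟ · · ♞│6
5│· · · · ♙ · · ·│5
4│· · · · · · · ·│4
3│· · · · · · · ·│3
2│♙ ♙ ♙ · ♙ ♙ ♙ ♙│2
1│♖ · ♗ · ♔ ♗ · ♖│1
  ─────────────────
  a b c d e f g h

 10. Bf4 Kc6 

  a b c d e f g h
  ─────────────────
8│♜ · · · · ♝ · ♜│8
7│♟ ♟ · · ♟ ♟ ♟ ♟│7
6│· · ♚ · ♟ · · ♞│6
5│· · · · ♙ · · ·│5
4│· · · · · ♗ · ·│4
3│· · · · · · · ·│3
2│♙ ♙ ♙ · ♙ ♙ ♙ ♙│2
1│♖ · · · ♔ ♗ · ♖│1
  ─────────────────
  a b c d e f g h


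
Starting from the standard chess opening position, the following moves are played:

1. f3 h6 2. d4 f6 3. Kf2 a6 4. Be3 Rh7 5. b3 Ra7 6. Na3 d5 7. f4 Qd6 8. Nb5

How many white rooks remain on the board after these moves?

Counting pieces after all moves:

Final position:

  a b c d e f g h
  ─────────────────
8│· ♞ ♝ · ♚ ♝ ♞ ·│8
7│♜ ♟ ♟ · ♟ · ♟ ♜│7
6│♟ · · ♛ · ♟ · ♟│6
5│· ♘ · ♟ · · · ·│5
4│· · · ♙ · ♙ · ·│4
3│· ♙ · · ♗ · · ·│3
2│♙ · ♙ · ♙ ♔ ♙ ♙│2
1│♖ · · ♕ · ♗ ♘ ♖│1
  ─────────────────
  a b c d e f g h


2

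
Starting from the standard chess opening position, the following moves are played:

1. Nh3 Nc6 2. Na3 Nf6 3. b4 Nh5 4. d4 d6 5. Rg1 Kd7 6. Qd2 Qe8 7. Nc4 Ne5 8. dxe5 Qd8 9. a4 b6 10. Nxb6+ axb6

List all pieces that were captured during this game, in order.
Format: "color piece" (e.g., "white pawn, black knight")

Tracking captures:
  dxe5: captured black knight
  Nxb6+: captured black pawn
  axb6: captured white knight

black knight, black pawn, white knight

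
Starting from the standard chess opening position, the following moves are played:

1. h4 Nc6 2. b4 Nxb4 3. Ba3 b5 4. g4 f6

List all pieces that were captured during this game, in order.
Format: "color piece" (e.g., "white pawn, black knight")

Tracking captures:
  Nxb4: captured white pawn

white pawn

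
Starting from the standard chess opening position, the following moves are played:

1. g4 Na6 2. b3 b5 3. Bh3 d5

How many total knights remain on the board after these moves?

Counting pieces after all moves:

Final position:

  a b c d e f g h
  ─────────────────
8│♜ · ♝ ♛ ♚ ♝ ♞ ♜│8
7│♟ · ♟ · ♟ ♟ ♟ ♟│7
6│♞ · · · · · · ·│6
5│· ♟ · ♟ · · · ·│5
4│· · · · · · ♙ ·│4
3│· ♙ · · · · · ♗│3
2│♙ · ♙ ♙ ♙ ♙ · ♙│2
1│♖ ♘ ♗ ♕ ♔ · ♘ ♖│1
  ─────────────────
  a b c d e f g h


4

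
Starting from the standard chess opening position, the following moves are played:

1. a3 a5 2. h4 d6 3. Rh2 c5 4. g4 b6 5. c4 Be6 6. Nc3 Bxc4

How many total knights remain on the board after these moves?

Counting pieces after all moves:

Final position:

  a b c d e f g h
  ─────────────────
8│♜ ♞ · ♛ ♚ ♝ ♞ ♜│8
7│· · · · ♟ ♟ ♟ ♟│7
6│· ♟ · ♟ · · · ·│6
5│♟ · ♟ · · · · ·│5
4│· · ♝ · · · ♙ ♙│4
3│♙ · ♘ · · · · ·│3
2│· ♙ · ♙ ♙ ♙ · ♖│2
1│♖ · ♗ ♕ ♔ ♗ ♘ ·│1
  ─────────────────
  a b c d e f g h


4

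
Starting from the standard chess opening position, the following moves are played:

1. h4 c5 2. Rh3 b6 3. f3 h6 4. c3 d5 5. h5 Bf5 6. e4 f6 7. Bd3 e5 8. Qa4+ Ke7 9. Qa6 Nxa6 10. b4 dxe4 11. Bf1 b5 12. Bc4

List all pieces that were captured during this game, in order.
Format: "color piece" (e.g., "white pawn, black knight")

Tracking captures:
  Nxa6: captured white queen
  dxe4: captured white pawn

white queen, white pawn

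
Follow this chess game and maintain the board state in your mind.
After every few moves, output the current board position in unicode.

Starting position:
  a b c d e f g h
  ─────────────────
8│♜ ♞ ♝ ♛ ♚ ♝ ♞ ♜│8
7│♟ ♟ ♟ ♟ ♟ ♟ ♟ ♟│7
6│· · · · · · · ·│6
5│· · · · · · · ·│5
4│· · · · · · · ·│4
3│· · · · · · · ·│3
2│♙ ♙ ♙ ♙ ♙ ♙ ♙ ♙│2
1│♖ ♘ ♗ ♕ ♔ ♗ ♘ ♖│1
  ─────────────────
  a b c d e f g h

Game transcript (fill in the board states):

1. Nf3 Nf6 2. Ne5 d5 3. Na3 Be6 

  a b c d e f g h
  ─────────────────
8│♜ ♞ · ♛ ♚ ♝ · ♜│8
7│♟ ♟ ♟ · ♟ ♟ ♟ ♟│7
6│· · · · ♝ ♞ · ·│6
5│· · · ♟ ♘ · · ·│5
4│· · · · · · · ·│4
3│♘ · · · · · · ·│3
2│♙ ♙ ♙ ♙ ♙ ♙ ♙ ♙│2
1│♖ · ♗ ♕ ♔ ♗ · ♖│1
  ─────────────────
  a b c d e f g h

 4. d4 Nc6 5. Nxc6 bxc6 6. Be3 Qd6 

  a b c d e f g h
  ─────────────────
8│♜ · · · ♚ ♝ · ♜│8
7│♟ · ♟ · ♟ ♟ ♟ ♟│7
6│· · ♟ ♛ ♝ ♞ · ·│6
5│· · · ♟ · · · ·│5
4│· · · ♙ · · · ·│4
3│♘ · · · ♗ · · ·│3
2│♙ ♙ ♙ · ♙ ♙ ♙ ♙│2
1│♖ · · ♕ ♔ ♗ · ♖│1
  ─────────────────
  a b c d e f g h

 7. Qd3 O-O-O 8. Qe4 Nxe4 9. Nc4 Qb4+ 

  a b c d e f g h
  ─────────────────
8│· · ♚ ♜ · ♝ · ♜│8
7│♟ · ♟ · ♟ ♟ ♟ ♟│7
6│· · ♟ · ♝ · · ·│6
5│· · · ♟ · · · ·│5
4│· ♛ ♘ ♙ ♞ · · ·│4
3│· · · · ♗ · · ·│3
2│♙ ♙ ♙ · ♙ ♙ ♙ ♙│2
1│♖ · · · ♔ ♗ · ♖│1
  ─────────────────
  a b c d e f g h

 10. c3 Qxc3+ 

  a b c d e f g h
  ─────────────────
8│· · ♚ ♜ · ♝ · ♜│8
7│♟ · ♟ · ♟ ♟ ♟ ♟│7
6│· · ♟ · ♝ · · ·│6
5│· · · ♟ · · · ·│5
4│· · ♘ ♙ ♞ · · ·│4
3│· · ♛ · ♗ · · ·│3
2│♙ ♙ · · ♙ ♙ ♙ ♙│2
1│♖ · · · ♔ ♗ · ♖│1
  ─────────────────
  a b c d e f g h


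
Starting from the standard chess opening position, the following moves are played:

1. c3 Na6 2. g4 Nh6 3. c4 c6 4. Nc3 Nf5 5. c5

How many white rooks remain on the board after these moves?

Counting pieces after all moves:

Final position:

  a b c d e f g h
  ─────────────────
8│♜ · ♝ ♛ ♚ ♝ · ♜│8
7│♟ ♟ · ♟ ♟ ♟ ♟ ♟│7
6│♞ · ♟ · · · · ·│6
5│· · ♙ · · ♞ · ·│5
4│· · · · · · ♙ ·│4
3│· · ♘ · · · · ·│3
2│♙ ♙ · ♙ ♙ ♙ · ♙│2
1│♖ · ♗ ♕ ♔ ♗ ♘ ♖│1
  ─────────────────
  a b c d e f g h


2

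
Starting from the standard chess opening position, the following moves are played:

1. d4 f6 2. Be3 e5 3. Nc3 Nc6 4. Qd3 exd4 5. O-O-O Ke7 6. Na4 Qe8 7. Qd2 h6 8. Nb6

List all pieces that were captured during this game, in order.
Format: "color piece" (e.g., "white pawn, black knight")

Tracking captures:
  exd4: captured white pawn

white pawn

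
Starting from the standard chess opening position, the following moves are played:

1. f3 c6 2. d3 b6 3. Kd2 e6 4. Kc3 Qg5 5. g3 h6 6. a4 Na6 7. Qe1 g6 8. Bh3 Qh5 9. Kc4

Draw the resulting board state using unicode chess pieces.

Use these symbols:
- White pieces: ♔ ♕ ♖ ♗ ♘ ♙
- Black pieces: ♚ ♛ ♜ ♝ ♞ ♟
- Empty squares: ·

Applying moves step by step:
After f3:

♜ ♞ ♝ ♛ ♚ ♝ ♞ ♜
♟ ♟ ♟ ♟ ♟ ♟ ♟ ♟
· · · · · · · ·
· · · · · · · ·
· · · · · · · ·
· · · · · ♙ · ·
♙ ♙ ♙ ♙ ♙ · ♙ ♙
♖ ♘ ♗ ♕ ♔ ♗ ♘ ♖


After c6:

♜ ♞ ♝ ♛ ♚ ♝ ♞ ♜
♟ ♟ · ♟ ♟ ♟ ♟ ♟
· · ♟ · · · · ·
· · · · · · · ·
· · · · · · · ·
· · · · · ♙ · ·
♙ ♙ ♙ ♙ ♙ · ♙ ♙
♖ ♘ ♗ ♕ ♔ ♗ ♘ ♖


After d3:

♜ ♞ ♝ ♛ ♚ ♝ ♞ ♜
♟ ♟ · ♟ ♟ ♟ ♟ ♟
· · ♟ · · · · ·
· · · · · · · ·
· · · · · · · ·
· · · ♙ · ♙ · ·
♙ ♙ ♙ · ♙ · ♙ ♙
♖ ♘ ♗ ♕ ♔ ♗ ♘ ♖


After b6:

♜ ♞ ♝ ♛ ♚ ♝ ♞ ♜
♟ · · ♟ ♟ ♟ ♟ ♟
· ♟ ♟ · · · · ·
· · · · · · · ·
· · · · · · · ·
· · · ♙ · ♙ · ·
♙ ♙ ♙ · ♙ · ♙ ♙
♖ ♘ ♗ ♕ ♔ ♗ ♘ ♖


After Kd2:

♜ ♞ ♝ ♛ ♚ ♝ ♞ ♜
♟ · · ♟ ♟ ♟ ♟ ♟
· ♟ ♟ · · · · ·
· · · · · · · ·
· · · · · · · ·
· · · ♙ · ♙ · ·
♙ ♙ ♙ ♔ ♙ · ♙ ♙
♖ ♘ ♗ ♕ · ♗ ♘ ♖


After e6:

♜ ♞ ♝ ♛ ♚ ♝ ♞ ♜
♟ · · ♟ · ♟ ♟ ♟
· ♟ ♟ · ♟ · · ·
· · · · · · · ·
· · · · · · · ·
· · · ♙ · ♙ · ·
♙ ♙ ♙ ♔ ♙ · ♙ ♙
♖ ♘ ♗ ♕ · ♗ ♘ ♖


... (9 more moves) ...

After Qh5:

♜ · ♝ · ♚ ♝ ♞ ♜
♟ · · ♟ · ♟ · ·
♞ ♟ ♟ · ♟ · ♟ ♟
· · · · · · · ♛
♙ · · · · · · ·
· · ♔ ♙ · ♙ ♙ ♗
· ♙ ♙ · ♙ · · ♙
♖ ♘ ♗ · ♕ · ♘ ♖


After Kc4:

♜ · ♝ · ♚ ♝ ♞ ♜
♟ · · ♟ · ♟ · ·
♞ ♟ ♟ · ♟ · ♟ ♟
· · · · · · · ♛
♙ · ♔ · · · · ·
· · · ♙ · ♙ ♙ ♗
· ♙ ♙ · ♙ · · ♙
♖ ♘ ♗ · ♕ · ♘ ♖



  a b c d e f g h
  ─────────────────
8│♜ · ♝ · ♚ ♝ ♞ ♜│8
7│♟ · · ♟ · ♟ · ·│7
6│♞ ♟ ♟ · ♟ · ♟ ♟│6
5│· · · · · · · ♛│5
4│♙ · ♔ · · · · ·│4
3│· · · ♙ · ♙ ♙ ♗│3
2│· ♙ ♙ · ♙ · · ♙│2
1│♖ ♘ ♗ · ♕ · ♘ ♖│1
  ─────────────────
  a b c d e f g h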